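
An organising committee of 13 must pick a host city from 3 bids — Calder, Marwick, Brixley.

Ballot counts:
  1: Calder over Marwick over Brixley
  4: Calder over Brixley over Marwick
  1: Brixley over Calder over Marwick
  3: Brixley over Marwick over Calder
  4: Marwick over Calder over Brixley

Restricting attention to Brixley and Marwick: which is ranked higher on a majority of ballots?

Ballots ranking Brixley above Marwick: 4 + 1 + 3 = 8.
Ballots ranking Marwick above Brixley: 13 − 8 = 5.
Brixley wins the head-to-head 8–5.

Brixley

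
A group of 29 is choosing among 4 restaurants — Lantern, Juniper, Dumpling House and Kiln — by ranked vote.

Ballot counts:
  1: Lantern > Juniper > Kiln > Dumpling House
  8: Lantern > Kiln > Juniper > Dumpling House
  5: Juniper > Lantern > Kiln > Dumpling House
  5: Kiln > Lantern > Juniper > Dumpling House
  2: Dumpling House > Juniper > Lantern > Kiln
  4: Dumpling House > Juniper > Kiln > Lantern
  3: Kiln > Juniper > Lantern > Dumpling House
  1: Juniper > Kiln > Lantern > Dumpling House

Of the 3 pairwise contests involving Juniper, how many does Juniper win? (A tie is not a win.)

2

Juniper against each rival (29 friends):
Juniper vs Lantern: Juniper preferred on 5+2+4+3+1 = 15 ballots; Juniper wins 15–14.
Juniper vs Dumpling House: Juniper preferred on 1+8+5+5+3+1 = 23 ballots; Juniper wins 23–6.
Juniper vs Kiln: Juniper preferred on 1+5+2+4+1 = 13 ballots; Kiln wins 16–13.
Juniper beats Lantern, Dumpling House; loses to Kiln — 2 pairwise wins.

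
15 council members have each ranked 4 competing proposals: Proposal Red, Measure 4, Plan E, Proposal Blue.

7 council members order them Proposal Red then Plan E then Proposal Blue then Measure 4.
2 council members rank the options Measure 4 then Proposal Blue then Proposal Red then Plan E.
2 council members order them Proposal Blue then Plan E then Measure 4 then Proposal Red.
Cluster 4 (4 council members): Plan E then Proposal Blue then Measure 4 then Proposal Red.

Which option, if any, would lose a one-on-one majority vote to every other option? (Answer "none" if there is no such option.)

Head-to-head results (15 council members):
Proposal Red vs Measure 4: 7 for Proposal Red, 8 for Measure 4 — Measure 4 by 8–7.
Proposal Red vs Plan E: Proposal Red wins 9–6.
Proposal Red vs Proposal Blue: Proposal Blue, 8–7.
Measure 4–Plan E: Plan E 13–2.
Measure 4 vs Proposal Blue: Measure 4 is ranked higher on 2 ballots, Proposal Blue on 13. Proposal Blue wins 13–2.
Plan E vs Proposal Blue: Plan E preferred on 7+4 = 11 ballots; Plan E wins 11–4.
No option is winless: Proposal Red beats Plan E; Measure 4 beats Proposal Red; Plan E beats Measure 4; Proposal Blue beats Proposal Red. There is no Condorcet loser.

none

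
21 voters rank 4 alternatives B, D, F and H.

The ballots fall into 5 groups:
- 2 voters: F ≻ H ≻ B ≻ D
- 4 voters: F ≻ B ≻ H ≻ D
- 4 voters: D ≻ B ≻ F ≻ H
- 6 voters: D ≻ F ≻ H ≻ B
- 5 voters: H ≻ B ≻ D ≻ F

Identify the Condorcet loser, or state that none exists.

none

Pairwise majorities:
B vs D: B wins 11–10.
B vs F: F wins 12–9.
B vs H: 4+4 = 8 for B, 13 for H — H by 13–8.
D vs F: D wins 15–6.
D vs H: 10 to 11, H.
F vs H: F wins 16–5.
No alternative is winless: B beats D; D beats F; F beats B; H beats B. There is no Condorcet loser.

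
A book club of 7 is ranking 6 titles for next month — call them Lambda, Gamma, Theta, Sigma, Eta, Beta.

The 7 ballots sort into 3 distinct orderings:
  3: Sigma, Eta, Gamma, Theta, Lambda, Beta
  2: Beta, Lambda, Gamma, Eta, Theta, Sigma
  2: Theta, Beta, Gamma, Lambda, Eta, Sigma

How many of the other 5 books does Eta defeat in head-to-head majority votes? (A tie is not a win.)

2

Eta against each rival (7 members):
Eta vs Lambda: Lambda, 4–3.
Eta vs Gamma: 3 to 4, Gamma.
Eta vs Theta: 3+2 = 5 for Eta, 2 for Theta — Eta by 5–2.
Eta–Sigma: Eta 4–3.
Eta vs Beta: Beta, 4–3.
Eta beats Theta, Sigma; loses to Lambda, Gamma, Beta — 2 pairwise wins.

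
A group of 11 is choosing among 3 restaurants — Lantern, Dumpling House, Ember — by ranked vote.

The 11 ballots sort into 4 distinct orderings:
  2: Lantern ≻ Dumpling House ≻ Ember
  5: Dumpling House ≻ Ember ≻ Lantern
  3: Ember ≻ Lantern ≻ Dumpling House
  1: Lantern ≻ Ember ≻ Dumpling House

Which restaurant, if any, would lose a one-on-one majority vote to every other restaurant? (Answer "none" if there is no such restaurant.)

none

Pairwise majorities:
Lantern vs Dumpling House: Lantern, 6–5.
Lantern vs Ember: Ember wins 8–3.
Dumpling House vs Ember: 2+5 = 7 for Dumpling House, 4 for Ember — Dumpling House by 7–4.
Every restaurant wins at least one matchup (Lantern beats Dumpling House; Dumpling House beats Ember; Ember beats Lantern), so there is no Condorcet loser.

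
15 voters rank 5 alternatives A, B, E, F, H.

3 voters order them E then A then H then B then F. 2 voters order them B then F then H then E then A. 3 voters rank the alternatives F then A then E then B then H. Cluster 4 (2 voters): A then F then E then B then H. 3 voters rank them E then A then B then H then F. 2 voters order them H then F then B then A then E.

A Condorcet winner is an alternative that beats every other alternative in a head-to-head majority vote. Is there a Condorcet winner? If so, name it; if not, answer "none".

Pairwise majorities:
A vs B: A, 11–4.
A vs E: E wins 8–7.
A–F: A 8–7.
A vs H: A, 11–4.
B–E: E 11–4.
B–F: B 8–7.
B–H: B 10–5.
E–F: F 9–6.
E–H: E 11–4.
F–H: H 8–7.
Each alternative drops at least one matchup (A loses to E; B loses to A; E loses to F; F loses to A; H loses to A); the cycle A > F > E > A rules out a Condorcet winner.

none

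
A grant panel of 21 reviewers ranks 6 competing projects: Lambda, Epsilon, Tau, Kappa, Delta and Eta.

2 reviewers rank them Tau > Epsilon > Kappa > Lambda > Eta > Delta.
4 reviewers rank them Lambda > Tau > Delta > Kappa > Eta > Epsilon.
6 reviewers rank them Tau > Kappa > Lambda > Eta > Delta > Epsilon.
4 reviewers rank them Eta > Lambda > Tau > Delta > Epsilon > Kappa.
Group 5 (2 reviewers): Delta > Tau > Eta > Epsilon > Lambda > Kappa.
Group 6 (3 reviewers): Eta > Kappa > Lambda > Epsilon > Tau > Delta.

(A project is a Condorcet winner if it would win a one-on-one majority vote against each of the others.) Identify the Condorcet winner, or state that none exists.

Check each pair by majority over 21 ballots:
Lambda vs Epsilon: 17 to 4, Lambda.
Lambda vs Tau: Lambda preferred on 4+4+3 = 11 ballots; Lambda wins 11–10.
Lambda vs Kappa: Lambda preferred on 4+4+2 = 10 ballots; Kappa wins 11–10.
Lambda vs Delta: Lambda preferred on 2+4+6+4+3 = 19 ballots; Lambda wins 19–2.
Lambda vs Eta: 2+4+6 = 12 for Lambda, 9 for Eta — Lambda by 12–9.
Epsilon vs Tau: 3 for Epsilon, 18 for Tau — Tau by 18–3.
Epsilon vs Kappa: Epsilon preferred on 2+4+2 = 8 ballots; Kappa wins 13–8.
Epsilon vs Delta: Epsilon preferred on 2+3 = 5 ballots; Delta wins 16–5.
Epsilon vs Eta: 2 for Epsilon, 19 for Eta — Eta by 19–2.
Tau vs Kappa: 18 to 3, Tau.
Tau vs Delta: Tau preferred on 2+4+6+4+3 = 19 ballots; Tau wins 19–2.
Tau vs Eta: 14 to 7, Tau.
Kappa vs Delta: 2+6+3 = 11 for Kappa, 10 for Delta — Kappa by 11–10.
Kappa vs Eta: Kappa preferred on 2+4+6 = 12 ballots; Kappa wins 12–9.
Delta vs Eta: 4+2 = 6 for Delta, 15 for Eta — Eta by 15–6.
Every project loses at least once (Lambda loses to Kappa; Epsilon loses to Lambda; Tau loses to Lambda; Kappa loses to Tau; Delta loses to Lambda; Eta loses to Lambda). The majority relation contains the cycle Lambda > Tau > Kappa > Lambda, so there is no Condorcet winner.

none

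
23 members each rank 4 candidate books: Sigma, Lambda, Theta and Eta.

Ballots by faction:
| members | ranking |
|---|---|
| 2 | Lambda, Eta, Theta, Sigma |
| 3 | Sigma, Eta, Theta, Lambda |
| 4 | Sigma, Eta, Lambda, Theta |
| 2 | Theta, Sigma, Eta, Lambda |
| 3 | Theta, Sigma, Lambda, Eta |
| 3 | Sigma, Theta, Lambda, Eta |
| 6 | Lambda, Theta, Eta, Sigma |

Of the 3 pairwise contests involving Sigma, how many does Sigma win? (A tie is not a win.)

Sigma against each rival (23 members):
Sigma vs Lambda: 3+4+2+3+3 = 15 for Sigma, 8 for Lambda — Sigma by 15–8.
Sigma vs Theta: Theta wins 13–10.
Sigma vs Eta: Sigma wins 15–8.
Sigma beats Lambda, Eta; loses to Theta — 2 pairwise wins.

2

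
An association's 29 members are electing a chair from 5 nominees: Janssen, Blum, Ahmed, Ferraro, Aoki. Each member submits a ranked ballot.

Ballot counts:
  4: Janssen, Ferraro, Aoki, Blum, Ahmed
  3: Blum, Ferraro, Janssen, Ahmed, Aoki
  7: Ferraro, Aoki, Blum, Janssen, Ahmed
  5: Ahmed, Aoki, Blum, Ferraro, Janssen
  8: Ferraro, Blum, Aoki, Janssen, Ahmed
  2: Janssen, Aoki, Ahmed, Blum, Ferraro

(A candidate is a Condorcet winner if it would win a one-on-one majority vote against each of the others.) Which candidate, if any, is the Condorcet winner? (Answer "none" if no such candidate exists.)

Ferraro

Pairwise majorities:
Janssen vs Blum: Blum, 23–6.
Janssen vs Ahmed: Janssen, 24–5.
Janssen vs Ferraro: Ferraro, 23–6.
Janssen vs Aoki: Aoki wins 20–9.
Blum vs Ahmed: Blum wins 22–7.
Blum vs Ferraro: Ferraro wins 19–10.
Blum vs Aoki: Aoki, 18–11.
Ahmed vs Ferraro: Ferraro, 22–7.
Ahmed vs Aoki: Aoki, 21–8.
Ferraro–Aoki: Ferraro 22–7.
Ferraro wins every pairwise contest, so Ferraro is the Condorcet winner.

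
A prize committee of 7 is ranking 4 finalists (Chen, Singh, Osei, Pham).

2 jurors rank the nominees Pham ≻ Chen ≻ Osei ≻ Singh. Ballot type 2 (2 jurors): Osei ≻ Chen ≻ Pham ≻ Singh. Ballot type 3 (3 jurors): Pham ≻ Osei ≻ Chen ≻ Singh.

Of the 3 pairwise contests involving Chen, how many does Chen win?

Chen against each rival (7 jurors):
Chen vs Singh: Chen is ranked higher on 2+2+3 = 7 ballots, Singh on 0. Chen wins 7–0.
Chen vs Osei: Osei wins 5–2.
Chen vs Pham: Pham wins 5–2.
Chen beats Singh; loses to Osei, Pham — 1 pairwise win.

1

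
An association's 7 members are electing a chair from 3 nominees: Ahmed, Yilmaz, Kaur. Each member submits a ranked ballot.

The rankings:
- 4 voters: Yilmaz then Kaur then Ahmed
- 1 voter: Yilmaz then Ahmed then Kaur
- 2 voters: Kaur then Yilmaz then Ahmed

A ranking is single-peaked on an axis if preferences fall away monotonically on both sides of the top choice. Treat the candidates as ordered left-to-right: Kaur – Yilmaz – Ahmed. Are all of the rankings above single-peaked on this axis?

Axis positions: Kaur=1, Yilmaz=2, Ahmed=3.
Ballot type 1 (peak Yilmaz at position 2): ranking walks positions 2-1-3, expanding outward from the peak — single-peaked.
Ballot type 2 (peak Yilmaz at position 2): ranking walks positions 2-3-1, expanding outward from the peak — single-peaked.
Ballot type 3 (peak Kaur at position 1): ranking walks positions 1-2-3, expanding outward from the peak — single-peaked.
Every ranking is single-peaked on this axis.

yes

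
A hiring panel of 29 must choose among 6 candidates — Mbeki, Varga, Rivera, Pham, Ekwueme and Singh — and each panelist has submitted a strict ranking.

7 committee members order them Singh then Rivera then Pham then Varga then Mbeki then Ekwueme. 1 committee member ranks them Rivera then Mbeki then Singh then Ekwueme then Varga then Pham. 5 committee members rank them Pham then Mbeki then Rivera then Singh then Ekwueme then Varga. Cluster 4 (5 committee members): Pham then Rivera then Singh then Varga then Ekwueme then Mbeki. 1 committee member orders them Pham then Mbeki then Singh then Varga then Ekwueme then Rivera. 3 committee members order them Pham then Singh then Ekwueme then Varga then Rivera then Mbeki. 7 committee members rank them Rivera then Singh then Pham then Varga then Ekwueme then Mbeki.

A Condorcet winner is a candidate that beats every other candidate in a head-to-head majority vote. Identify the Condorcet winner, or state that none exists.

Rivera

Check each pair by majority over 29 ballots:
Mbeki–Varga: Varga 22–7.
Mbeki–Rivera: Rivera 23–6.
Mbeki–Pham: Pham 28–1.
Mbeki–Ekwueme: Ekwueme 15–14.
Mbeki vs Singh: Singh wins 22–7.
Varga vs Rivera: 1+3 = 4 for Varga, 25 for Rivera — Rivera by 25–4.
Varga vs Pham: Varga is ranked higher on 1 ballot, Pham on 28. Pham wins 28–1.
Varga vs Ekwueme: Varga, 20–9.
Varga vs Singh: Singh, 29–0.
Rivera vs Pham: Rivera preferred on 7+1+7 = 15 ballots; Rivera wins 15–14.
Rivera vs Ekwueme: Rivera is ranked higher on 7+1+5+5+7 = 25 ballots, Ekwueme on 4. Rivera wins 25–4.
Rivera vs Singh: Rivera preferred on 1+5+5+7 = 18 ballots; Rivera wins 18–11.
Pham vs Ekwueme: Pham preferred on 7+5+5+1+3+7 = 28 ballots; Pham wins 28–1.
Pham vs Singh: Pham preferred on 5+5+1+3 = 14 ballots; Singh wins 15–14.
Ekwueme vs Singh: 0 to 29, Singh.
Rivera defeats every rival head-to-head and is the Condorcet winner.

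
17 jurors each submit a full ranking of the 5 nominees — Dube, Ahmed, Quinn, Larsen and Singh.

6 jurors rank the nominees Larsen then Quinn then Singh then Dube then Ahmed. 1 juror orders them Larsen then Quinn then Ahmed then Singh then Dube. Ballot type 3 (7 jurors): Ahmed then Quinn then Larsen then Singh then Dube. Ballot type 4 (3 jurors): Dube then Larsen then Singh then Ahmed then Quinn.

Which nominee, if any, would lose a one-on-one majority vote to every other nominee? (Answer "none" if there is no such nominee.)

none

Head-to-head results (17 jurors):
Dube vs Ahmed: Dube, 9–8.
Dube vs Quinn: Dube is ranked higher on 3 ballots, Quinn on 14. Quinn wins 14–3.
Dube vs Larsen: Larsen, 14–3.
Dube–Singh: Singh 14–3.
Ahmed vs Quinn: 7+3 = 10 for Ahmed, 7 for Quinn — Ahmed by 10–7.
Ahmed–Larsen: Larsen 10–7.
Ahmed vs Singh: 8 to 9, Singh.
Quinn–Larsen: Larsen 10–7.
Quinn vs Singh: Quinn is ranked higher on 6+1+7 = 14 ballots, Singh on 3. Quinn wins 14–3.
Larsen–Singh: Larsen 17–0.
No nominee is winless: Dube beats Ahmed; Ahmed beats Quinn; Quinn beats Dube; Larsen beats Dube; Singh beats Dube. There is no Condorcet loser.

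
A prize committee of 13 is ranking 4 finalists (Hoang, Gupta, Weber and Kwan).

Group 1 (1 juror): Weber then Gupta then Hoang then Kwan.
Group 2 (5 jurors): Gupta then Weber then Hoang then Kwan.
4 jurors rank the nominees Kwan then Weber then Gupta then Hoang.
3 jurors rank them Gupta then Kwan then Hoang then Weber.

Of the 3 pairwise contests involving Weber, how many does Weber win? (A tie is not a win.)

1

Weber against each rival (13 jurors):
Weber vs Hoang: Weber preferred on 1+5+4 = 10 ballots; Weber wins 10–3.
Weber vs Gupta: Weber is ranked higher on 1+4 = 5 ballots, Gupta on 8. Gupta wins 8–5.
Weber vs Kwan: Kwan wins 7–6.
Weber beats Hoang; loses to Gupta, Kwan — 1 pairwise win.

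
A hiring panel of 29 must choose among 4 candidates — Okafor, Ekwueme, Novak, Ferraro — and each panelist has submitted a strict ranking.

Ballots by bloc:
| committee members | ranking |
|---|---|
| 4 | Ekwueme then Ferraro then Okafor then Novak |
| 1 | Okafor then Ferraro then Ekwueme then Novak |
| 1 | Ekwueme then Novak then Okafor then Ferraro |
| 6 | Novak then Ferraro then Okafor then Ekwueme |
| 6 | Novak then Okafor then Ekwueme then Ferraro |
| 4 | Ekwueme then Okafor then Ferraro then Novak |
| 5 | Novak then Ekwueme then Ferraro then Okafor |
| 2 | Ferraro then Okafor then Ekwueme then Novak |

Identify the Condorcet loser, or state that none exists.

Head-to-head results (29 committee members):
Okafor vs Ekwueme: Okafor, 15–14.
Okafor vs Novak: Novak wins 18–11.
Okafor–Ferraro: Ferraro 17–12.
Ekwueme vs Novak: Novak, 17–12.
Ekwueme vs Ferraro: Ekwueme, 20–9.
Novak vs Ferraro: 18 to 11, Novak.
Each candidate has at least one pairwise win (Okafor beats Ekwueme; Ekwueme beats Ferraro; Novak beats Okafor; Ferraro beats Okafor) — no Condorcet loser.

none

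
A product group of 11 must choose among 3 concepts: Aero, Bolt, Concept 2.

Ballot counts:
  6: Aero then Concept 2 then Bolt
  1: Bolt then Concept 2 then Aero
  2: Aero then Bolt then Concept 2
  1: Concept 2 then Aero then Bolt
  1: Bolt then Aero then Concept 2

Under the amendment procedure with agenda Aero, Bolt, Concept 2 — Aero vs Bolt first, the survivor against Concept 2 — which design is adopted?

Aero

Round 1: Aero vs Bolt — 9–2, Aero advances.
Round 2: Aero vs Concept 2 — 9–2, Aero advances.
The agenda winner is Aero.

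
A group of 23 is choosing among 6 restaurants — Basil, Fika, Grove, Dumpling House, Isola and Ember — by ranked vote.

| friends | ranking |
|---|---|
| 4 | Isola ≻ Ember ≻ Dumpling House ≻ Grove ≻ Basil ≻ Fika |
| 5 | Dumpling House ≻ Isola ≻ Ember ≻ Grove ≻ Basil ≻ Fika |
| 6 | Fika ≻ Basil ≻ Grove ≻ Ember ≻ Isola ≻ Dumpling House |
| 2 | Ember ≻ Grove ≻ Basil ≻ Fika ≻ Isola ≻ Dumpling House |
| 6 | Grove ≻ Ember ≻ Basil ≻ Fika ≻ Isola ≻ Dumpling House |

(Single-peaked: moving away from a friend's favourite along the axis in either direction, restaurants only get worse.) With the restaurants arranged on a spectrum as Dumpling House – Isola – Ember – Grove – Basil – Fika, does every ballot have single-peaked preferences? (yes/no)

yes

Axis positions: Dumpling House=1, Isola=2, Ember=3, Grove=4, Basil=5, Fika=6.
Type 1 (peak Isola at position 2): ranking walks positions 2-3-1-4-5-6, expanding outward from the peak — single-peaked.
Type 2 (peak Dumpling House at position 1): ranking walks positions 1-2-3-4-5-6, expanding outward from the peak — single-peaked.
Type 3 (peak Fika at position 6): ranking walks positions 6-5-4-3-2-1, expanding outward from the peak — single-peaked.
Type 4 (peak Ember at position 3): ranking walks positions 3-4-5-6-2-1, expanding outward from the peak — single-peaked.
Type 5 (peak Grove at position 4): ranking walks positions 4-3-5-6-2-1, expanding outward from the peak — single-peaked.
Every ranking is single-peaked on this axis.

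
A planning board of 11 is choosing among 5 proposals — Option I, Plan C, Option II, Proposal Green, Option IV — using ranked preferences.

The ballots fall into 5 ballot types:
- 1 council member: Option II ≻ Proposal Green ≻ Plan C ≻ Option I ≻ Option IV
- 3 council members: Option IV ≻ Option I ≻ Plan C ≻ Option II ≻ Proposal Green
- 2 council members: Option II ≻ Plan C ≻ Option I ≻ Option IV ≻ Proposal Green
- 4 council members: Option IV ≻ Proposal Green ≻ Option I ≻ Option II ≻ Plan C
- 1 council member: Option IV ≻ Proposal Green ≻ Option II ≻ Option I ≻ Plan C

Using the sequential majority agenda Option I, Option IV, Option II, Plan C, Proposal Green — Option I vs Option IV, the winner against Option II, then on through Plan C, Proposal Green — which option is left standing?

Round 1: Option I vs Option IV — 3–8, Option IV advances.
Round 2: Option IV vs Option II — 8–3, Option IV advances.
Round 3: Option IV vs Plan C — 8–3, Option IV advances.
Round 4: Option IV vs Proposal Green — 10–1, Option IV advances.
Option IV survives the agenda.

Option IV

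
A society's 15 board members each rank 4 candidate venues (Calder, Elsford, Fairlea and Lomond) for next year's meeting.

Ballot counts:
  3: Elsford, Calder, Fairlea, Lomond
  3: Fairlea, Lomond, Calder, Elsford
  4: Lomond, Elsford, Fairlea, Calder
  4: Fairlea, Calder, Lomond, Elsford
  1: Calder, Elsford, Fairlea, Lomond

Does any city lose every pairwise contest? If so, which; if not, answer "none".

Pairwise majorities:
Calder vs Elsford: Calder, 8–7.
Calder vs Fairlea: 3+1 = 4 for Calder, 11 for Fairlea — Fairlea by 11–4.
Calder vs Lomond: Calder is ranked higher on 3+4+1 = 8 ballots, Lomond on 7. Calder wins 8–7.
Elsford–Fairlea: Elsford 8–7.
Elsford vs Lomond: Elsford is ranked higher on 3+1 = 4 ballots, Lomond on 11. Lomond wins 11–4.
Fairlea vs Lomond: Fairlea is ranked higher on 3+3+4+1 = 11 ballots, Lomond on 4. Fairlea wins 11–4.
No city is winless: Calder beats Elsford; Elsford beats Fairlea; Fairlea beats Calder; Lomond beats Elsford. There is no Condorcet loser.

none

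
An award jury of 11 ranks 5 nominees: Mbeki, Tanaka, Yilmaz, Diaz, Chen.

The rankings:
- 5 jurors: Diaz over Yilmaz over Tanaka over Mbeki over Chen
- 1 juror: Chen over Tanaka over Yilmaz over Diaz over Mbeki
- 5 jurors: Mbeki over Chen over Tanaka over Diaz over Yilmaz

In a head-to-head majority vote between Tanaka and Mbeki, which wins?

Ballots ranking Tanaka above Mbeki: 5 + 1 = 6.
Ballots ranking Mbeki above Tanaka: 11 − 6 = 5.
Tanaka wins the head-to-head 6–5.

Tanaka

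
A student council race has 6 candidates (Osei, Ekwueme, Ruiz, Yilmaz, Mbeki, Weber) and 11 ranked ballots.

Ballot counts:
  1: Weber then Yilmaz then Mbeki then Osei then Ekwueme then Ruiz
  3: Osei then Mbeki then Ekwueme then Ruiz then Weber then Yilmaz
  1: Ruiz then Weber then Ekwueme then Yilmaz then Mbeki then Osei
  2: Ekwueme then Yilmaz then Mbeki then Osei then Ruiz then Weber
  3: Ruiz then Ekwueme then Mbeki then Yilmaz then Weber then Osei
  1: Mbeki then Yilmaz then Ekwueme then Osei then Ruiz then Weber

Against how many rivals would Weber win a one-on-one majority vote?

Weber against each rival (11 voters):
Weber vs Osei: Osei wins 6–5.
Weber vs Ekwueme: Weber preferred on 1+1 = 2 ballots; Ekwueme wins 9–2.
Weber vs Ruiz: Weber is ranked higher on 1 ballot, Ruiz on 10. Ruiz wins 10–1.
Weber–Yilmaz: Yilmaz 6–5.
Weber vs Mbeki: Mbeki wins 9–2.
Weber beats no one; loses to Osei, Ekwueme, Ruiz, Yilmaz, Mbeki — 0 pairwise wins.

0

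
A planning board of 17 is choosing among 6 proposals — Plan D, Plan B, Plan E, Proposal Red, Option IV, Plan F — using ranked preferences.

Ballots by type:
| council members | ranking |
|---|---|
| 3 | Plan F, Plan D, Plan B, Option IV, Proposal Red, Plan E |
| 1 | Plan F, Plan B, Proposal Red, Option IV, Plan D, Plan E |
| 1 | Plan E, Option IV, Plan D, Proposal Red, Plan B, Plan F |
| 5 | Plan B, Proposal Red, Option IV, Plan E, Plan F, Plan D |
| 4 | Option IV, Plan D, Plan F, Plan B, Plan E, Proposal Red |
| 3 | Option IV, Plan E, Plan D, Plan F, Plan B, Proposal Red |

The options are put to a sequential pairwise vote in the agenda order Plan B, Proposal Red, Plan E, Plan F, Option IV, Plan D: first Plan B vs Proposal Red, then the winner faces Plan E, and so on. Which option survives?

Round 1: Plan B vs Proposal Red — 16–1, Plan B advances.
Round 2: Plan B vs Plan E — 13–4, Plan B advances.
Round 3: Plan B vs Plan F — 6–11, Plan F advances.
Round 4: Plan F vs Option IV — 4–13, Option IV advances.
Round 5: Option IV vs Plan D — 14–3, Option IV advances.
The agenda winner is Option IV.

Option IV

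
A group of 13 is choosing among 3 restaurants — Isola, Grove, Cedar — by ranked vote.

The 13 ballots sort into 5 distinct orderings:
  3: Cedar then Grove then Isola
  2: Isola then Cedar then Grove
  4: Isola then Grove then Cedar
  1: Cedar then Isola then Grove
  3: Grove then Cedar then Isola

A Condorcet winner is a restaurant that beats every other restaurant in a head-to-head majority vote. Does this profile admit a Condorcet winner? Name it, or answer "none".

Check each pair by majority over 13 ballots:
Isola vs Grove: Isola, 7–6.
Isola vs Cedar: Cedar wins 7–6.
Grove vs Cedar: Grove wins 7–6.
Every restaurant loses at least once (Isola loses to Cedar; Grove loses to Isola; Cedar loses to Grove). The majority relation contains the cycle Isola > Grove > Cedar > Isola, so there is no Condorcet winner.

none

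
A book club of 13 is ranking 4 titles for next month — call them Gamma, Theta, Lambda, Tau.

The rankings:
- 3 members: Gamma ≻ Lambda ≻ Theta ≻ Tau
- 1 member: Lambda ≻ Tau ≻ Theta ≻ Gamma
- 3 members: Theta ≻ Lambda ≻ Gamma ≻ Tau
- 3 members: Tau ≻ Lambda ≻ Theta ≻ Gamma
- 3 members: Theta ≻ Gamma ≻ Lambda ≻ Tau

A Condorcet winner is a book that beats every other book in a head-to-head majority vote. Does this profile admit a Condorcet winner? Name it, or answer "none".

Lambda

Pairwise majorities:
Gamma vs Theta: 3 to 10, Theta.
Gamma vs Lambda: Gamma is ranked higher on 3+3 = 6 ballots, Lambda on 7. Lambda wins 7–6.
Gamma vs Tau: 3+3+3 = 9 for Gamma, 4 for Tau — Gamma by 9–4.
Theta vs Lambda: Theta preferred on 3+3 = 6 ballots; Lambda wins 7–6.
Theta vs Tau: Theta preferred on 3+3+3 = 9 ballots; Theta wins 9–4.
Lambda vs Tau: Lambda preferred on 3+1+3+3 = 10 ballots; Lambda wins 10–3.
Lambda defeats every rival head-to-head and is the Condorcet winner.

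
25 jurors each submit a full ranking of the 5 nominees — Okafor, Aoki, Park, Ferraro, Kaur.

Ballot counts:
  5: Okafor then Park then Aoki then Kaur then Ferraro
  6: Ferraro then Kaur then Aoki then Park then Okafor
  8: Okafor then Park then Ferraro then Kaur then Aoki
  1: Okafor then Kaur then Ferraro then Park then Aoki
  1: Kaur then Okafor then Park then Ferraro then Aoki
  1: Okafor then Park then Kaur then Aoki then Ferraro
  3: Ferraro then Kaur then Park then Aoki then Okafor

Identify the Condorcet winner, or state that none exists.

Pairwise majorities:
Okafor vs Aoki: 5+8+1+1+1 = 16 for Okafor, 9 for Aoki — Okafor by 16–9.
Okafor vs Park: 16 to 9, Okafor.
Okafor vs Ferraro: Okafor is ranked higher on 5+8+1+1+1 = 16 ballots, Ferraro on 9. Okafor wins 16–9.
Okafor vs Kaur: Okafor is ranked higher on 5+8+1+1 = 15 ballots, Kaur on 10. Okafor wins 15–10.
Aoki vs Park: Aoki is ranked higher on 6 ballots, Park on 19. Park wins 19–6.
Aoki vs Ferraro: 5+1 = 6 for Aoki, 19 for Ferraro — Ferraro by 19–6.
Aoki vs Kaur: Aoki preferred on 5 ballots; Kaur wins 20–5.
Park vs Ferraro: Park is ranked higher on 5+8+1+1 = 15 ballots, Ferraro on 10. Park wins 15–10.
Park vs Kaur: Park is ranked higher on 5+8+1 = 14 ballots, Kaur on 11. Park wins 14–11.
Ferraro vs Kaur: 17 to 8, Ferraro.
Okafor beats each of Aoki, Park, Ferraro, Kaur — Okafor is the Condorcet winner.

Okafor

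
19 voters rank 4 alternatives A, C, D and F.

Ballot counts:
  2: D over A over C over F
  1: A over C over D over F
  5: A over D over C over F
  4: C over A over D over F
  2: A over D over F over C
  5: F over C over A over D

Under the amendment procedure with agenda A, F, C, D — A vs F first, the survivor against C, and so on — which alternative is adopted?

Round 1: A vs F — 14–5, A advances.
Round 2: A vs C — 10–9, A advances.
Round 3: A vs D — 17–2, A advances.
The agenda winner is A.

A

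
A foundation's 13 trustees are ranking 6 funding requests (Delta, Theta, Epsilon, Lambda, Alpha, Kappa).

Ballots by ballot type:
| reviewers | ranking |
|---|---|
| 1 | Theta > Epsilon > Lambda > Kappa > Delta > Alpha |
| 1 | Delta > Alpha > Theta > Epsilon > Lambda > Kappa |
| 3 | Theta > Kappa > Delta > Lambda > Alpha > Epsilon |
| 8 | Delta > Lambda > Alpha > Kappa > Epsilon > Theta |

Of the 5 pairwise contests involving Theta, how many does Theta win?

Theta against each rival (13 reviewers):
Theta vs Delta: Delta wins 9–4.
Theta vs Epsilon: Epsilon, 8–5.
Theta vs Lambda: 5 to 8, Lambda.
Theta vs Alpha: Theta is ranked higher on 1+3 = 4 ballots, Alpha on 9. Alpha wins 9–4.
Theta vs Kappa: Kappa wins 8–5.
Theta beats no one; loses to Delta, Epsilon, Lambda, Alpha, Kappa — 0 pairwise wins.

0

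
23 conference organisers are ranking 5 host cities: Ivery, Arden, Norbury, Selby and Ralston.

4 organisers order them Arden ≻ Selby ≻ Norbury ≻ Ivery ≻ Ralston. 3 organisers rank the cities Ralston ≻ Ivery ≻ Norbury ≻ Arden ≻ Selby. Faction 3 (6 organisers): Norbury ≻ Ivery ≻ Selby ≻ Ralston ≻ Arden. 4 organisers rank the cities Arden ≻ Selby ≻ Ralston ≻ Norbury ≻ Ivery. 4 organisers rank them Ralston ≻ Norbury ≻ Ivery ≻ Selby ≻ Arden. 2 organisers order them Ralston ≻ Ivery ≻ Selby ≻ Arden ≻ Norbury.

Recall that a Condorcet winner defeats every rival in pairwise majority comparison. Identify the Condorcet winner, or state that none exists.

Check each pair by majority over 23 ballots:
Ivery vs Arden: Ivery preferred on 3+6+4+2 = 15 ballots; Ivery wins 15–8.
Ivery vs Norbury: Norbury wins 18–5.
Ivery vs Selby: Ivery is ranked higher on 3+6+4+2 = 15 ballots, Selby on 8. Ivery wins 15–8.
Ivery vs Ralston: Ralston wins 13–10.
Arden vs Norbury: 4+4+2 = 10 for Arden, 13 for Norbury — Norbury by 13–10.
Arden vs Selby: Arden is ranked higher on 4+3+4 = 11 ballots, Selby on 12. Selby wins 12–11.
Arden–Ralston: Ralston 15–8.
Norbury vs Selby: Norbury wins 13–10.
Norbury vs Ralston: 10 to 13, Ralston.
Selby vs Ralston: Selby is ranked higher on 4+6+4 = 14 ballots, Ralston on 9. Selby wins 14–9.
Each city drops at least one matchup (Ivery loses to Norbury; Arden loses to Ivery; Norbury loses to Ralston; Selby loses to Ivery; Ralston loses to Selby); the cycle Ivery → Selby → Ralston → Ivery rules out a Condorcet winner.

none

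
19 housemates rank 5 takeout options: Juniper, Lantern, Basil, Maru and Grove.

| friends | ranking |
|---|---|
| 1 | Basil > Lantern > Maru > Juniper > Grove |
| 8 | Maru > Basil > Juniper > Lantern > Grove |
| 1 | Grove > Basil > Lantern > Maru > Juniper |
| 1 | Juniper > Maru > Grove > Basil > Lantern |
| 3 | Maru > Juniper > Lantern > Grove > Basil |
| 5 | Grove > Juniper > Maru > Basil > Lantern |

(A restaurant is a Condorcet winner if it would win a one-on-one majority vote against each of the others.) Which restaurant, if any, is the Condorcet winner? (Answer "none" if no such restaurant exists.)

Pairwise majorities:
Juniper–Lantern: Juniper 17–2.
Juniper vs Basil: Juniper is ranked higher on 1+3+5 = 9 ballots, Basil on 10. Basil wins 10–9.
Juniper vs Maru: 6 to 13, Maru.
Juniper vs Grove: Juniper is ranked higher on 1+8+1+3 = 13 ballots, Grove on 6. Juniper wins 13–6.
Lantern vs Basil: 3 to 16, Basil.
Lantern vs Maru: Maru wins 17–2.
Lantern–Grove: Lantern 12–7.
Basil vs Maru: 1+1 = 2 for Basil, 17 for Maru — Maru by 17–2.
Basil vs Grove: Grove wins 10–9.
Maru vs Grove: Maru is ranked higher on 1+8+1+3 = 13 ballots, Grove on 6. Maru wins 13–6.
Maru beats each of Juniper, Lantern, Basil, Grove — Maru is the Condorcet winner.

Maru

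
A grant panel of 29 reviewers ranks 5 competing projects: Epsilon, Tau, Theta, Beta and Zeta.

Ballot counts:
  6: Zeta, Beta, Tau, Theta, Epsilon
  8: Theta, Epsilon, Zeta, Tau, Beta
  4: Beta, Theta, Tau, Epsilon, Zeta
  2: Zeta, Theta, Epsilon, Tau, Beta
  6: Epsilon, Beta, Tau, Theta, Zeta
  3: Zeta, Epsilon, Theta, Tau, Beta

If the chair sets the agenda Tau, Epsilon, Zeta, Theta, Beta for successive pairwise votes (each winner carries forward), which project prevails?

Round 1: Tau vs Epsilon — 10–19, Epsilon advances.
Round 2: Epsilon vs Zeta — 18–11, Epsilon advances.
Round 3: Epsilon vs Theta — 9–20, Theta advances.
Round 4: Theta vs Beta — 13–16, Beta advances.
Beta survives the agenda.

Beta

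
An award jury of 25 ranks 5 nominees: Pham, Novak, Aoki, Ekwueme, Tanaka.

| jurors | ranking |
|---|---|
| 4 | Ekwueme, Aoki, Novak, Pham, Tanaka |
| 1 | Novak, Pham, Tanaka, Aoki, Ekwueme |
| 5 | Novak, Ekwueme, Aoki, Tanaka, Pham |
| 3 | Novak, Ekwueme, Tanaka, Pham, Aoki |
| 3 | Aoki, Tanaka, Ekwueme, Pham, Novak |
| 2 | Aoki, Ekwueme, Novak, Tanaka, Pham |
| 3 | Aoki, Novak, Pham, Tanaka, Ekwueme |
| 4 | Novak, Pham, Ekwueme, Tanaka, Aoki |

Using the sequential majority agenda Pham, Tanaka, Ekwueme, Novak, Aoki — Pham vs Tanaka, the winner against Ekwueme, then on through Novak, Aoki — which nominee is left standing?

Novak

Round 1: Pham vs Tanaka — 12–13, Tanaka advances.
Round 2: Tanaka vs Ekwueme — 7–18, Ekwueme advances.
Round 3: Ekwueme vs Novak — 9–16, Novak advances.
Round 4: Novak vs Aoki — 13–12, Novak advances.
The agenda winner is Novak.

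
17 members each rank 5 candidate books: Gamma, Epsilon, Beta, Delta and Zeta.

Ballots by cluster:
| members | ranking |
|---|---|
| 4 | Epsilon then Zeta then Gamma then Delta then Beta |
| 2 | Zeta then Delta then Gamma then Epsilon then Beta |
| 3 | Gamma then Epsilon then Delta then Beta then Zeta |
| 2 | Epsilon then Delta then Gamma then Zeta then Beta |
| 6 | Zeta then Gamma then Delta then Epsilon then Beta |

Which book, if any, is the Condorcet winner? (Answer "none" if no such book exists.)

Check each pair by majority over 17 ballots:
Gamma vs Epsilon: Gamma wins 11–6.
Gamma vs Beta: Gamma, 17–0.
Gamma–Delta: Gamma 13–4.
Gamma vs Zeta: Zeta wins 12–5.
Epsilon–Beta: Epsilon 17–0.
Epsilon vs Delta: Epsilon wins 9–8.
Epsilon–Zeta: Epsilon 9–8.
Beta–Delta: Delta 17–0.
Beta vs Zeta: Zeta wins 14–3.
Delta vs Zeta: Zeta wins 12–5.
No book is unbeaten: Gamma loses to Zeta; Epsilon loses to Gamma; Beta loses to Gamma; Delta loses to Gamma; Zeta loses to Epsilon. In particular Gamma → Epsilon → Zeta → Gamma is a majority cycle — no Condorcet winner exists.

none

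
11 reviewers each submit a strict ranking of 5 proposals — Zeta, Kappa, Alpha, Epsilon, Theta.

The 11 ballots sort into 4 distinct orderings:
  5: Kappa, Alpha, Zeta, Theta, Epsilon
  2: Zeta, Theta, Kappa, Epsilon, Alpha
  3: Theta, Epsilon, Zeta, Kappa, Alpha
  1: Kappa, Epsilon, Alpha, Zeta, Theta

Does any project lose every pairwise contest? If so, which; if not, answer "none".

Head-to-head results (11 reviewers):
Zeta vs Kappa: Kappa, 6–5.
Zeta vs Alpha: Zeta preferred on 2+3 = 5 ballots; Alpha wins 6–5.
Zeta vs Epsilon: Zeta wins 7–4.
Zeta vs Theta: 8 to 3, Zeta.
Kappa vs Alpha: Kappa preferred on 5+2+3+1 = 11 ballots; Kappa wins 11–0.
Kappa vs Epsilon: Kappa, 8–3.
Kappa vs Theta: Kappa preferred on 5+1 = 6 ballots; Kappa wins 6–5.
Alpha vs Epsilon: 5 for Alpha, 6 for Epsilon — Epsilon by 6–5.
Alpha vs Theta: Alpha, 6–5.
Epsilon vs Theta: 1 for Epsilon, 10 for Theta — Theta by 10–1.
No project is winless: Zeta beats Epsilon; Kappa beats Zeta; Alpha beats Zeta; Epsilon beats Alpha; Theta beats Epsilon. There is no Condorcet loser.

none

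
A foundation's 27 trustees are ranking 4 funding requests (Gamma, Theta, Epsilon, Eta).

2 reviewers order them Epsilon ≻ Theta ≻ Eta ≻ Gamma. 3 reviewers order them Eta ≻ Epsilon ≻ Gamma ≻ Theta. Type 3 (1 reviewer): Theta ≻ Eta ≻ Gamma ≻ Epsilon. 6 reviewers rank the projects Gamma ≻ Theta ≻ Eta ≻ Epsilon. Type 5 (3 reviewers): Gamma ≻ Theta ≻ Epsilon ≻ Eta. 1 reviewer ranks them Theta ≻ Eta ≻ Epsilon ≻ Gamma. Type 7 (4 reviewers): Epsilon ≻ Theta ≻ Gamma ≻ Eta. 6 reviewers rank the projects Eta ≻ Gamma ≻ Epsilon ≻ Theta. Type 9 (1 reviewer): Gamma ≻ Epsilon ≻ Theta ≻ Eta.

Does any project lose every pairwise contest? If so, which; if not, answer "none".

Pairwise majorities:
Gamma vs Theta: Gamma wins 19–8.
Gamma vs Epsilon: Gamma preferred on 1+6+3+6+1 = 17 ballots; Gamma wins 17–10.
Gamma vs Eta: 6+3+4+1 = 14 for Gamma, 13 for Eta — Gamma by 14–13.
Theta vs Epsilon: Theta is ranked higher on 1+6+3+1 = 11 ballots, Epsilon on 16. Epsilon wins 16–11.
Theta vs Eta: Theta, 18–9.
Epsilon vs Eta: 10 to 17, Eta.
No project is winless: Gamma beats Theta; Theta beats Eta; Epsilon beats Theta; Eta beats Epsilon. There is no Condorcet loser.

none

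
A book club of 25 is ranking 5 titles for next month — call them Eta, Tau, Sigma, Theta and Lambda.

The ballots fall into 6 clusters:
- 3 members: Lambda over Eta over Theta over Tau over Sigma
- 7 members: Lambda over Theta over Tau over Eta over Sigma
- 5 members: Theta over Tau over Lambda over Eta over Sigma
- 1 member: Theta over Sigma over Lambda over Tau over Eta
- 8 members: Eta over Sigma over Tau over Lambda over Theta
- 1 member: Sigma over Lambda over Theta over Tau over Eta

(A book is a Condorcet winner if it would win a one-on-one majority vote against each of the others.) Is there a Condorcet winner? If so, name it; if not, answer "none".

Pairwise majorities:
Eta vs Tau: 3+8 = 11 for Eta, 14 for Tau — Tau by 14–11.
Eta vs Sigma: Eta is ranked higher on 3+7+5+8 = 23 ballots, Sigma on 2. Eta wins 23–2.
Eta vs Theta: Eta preferred on 3+8 = 11 ballots; Theta wins 14–11.
Eta vs Lambda: 8 for Eta, 17 for Lambda — Lambda by 17–8.
Tau vs Sigma: 3+7+5 = 15 for Tau, 10 for Sigma — Tau by 15–10.
Tau vs Theta: Tau is ranked higher on 8 ballots, Theta on 17. Theta wins 17–8.
Tau vs Lambda: 5+8 = 13 for Tau, 12 for Lambda — Tau by 13–12.
Sigma vs Theta: Sigma preferred on 8+1 = 9 ballots; Theta wins 16–9.
Sigma vs Lambda: 1+8+1 = 10 for Sigma, 15 for Lambda — Lambda by 15–10.
Theta vs Lambda: Theta preferred on 5+1 = 6 ballots; Lambda wins 19–6.
No book is unbeaten: Eta loses to Tau; Tau loses to Theta; Sigma loses to Eta; Theta loses to Lambda; Lambda loses to Tau. In particular Tau → Lambda → Theta → Tau is a majority cycle — no Condorcet winner exists.

none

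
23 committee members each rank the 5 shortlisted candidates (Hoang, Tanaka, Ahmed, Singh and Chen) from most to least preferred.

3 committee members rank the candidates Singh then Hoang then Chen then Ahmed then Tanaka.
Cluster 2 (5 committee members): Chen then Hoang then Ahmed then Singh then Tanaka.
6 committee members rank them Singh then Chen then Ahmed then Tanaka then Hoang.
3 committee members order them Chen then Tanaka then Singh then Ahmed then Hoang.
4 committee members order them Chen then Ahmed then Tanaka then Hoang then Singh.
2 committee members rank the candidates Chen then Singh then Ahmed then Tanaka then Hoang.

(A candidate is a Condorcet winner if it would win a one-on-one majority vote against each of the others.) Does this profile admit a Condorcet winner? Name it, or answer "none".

Chen

Pairwise majorities:
Hoang vs Tanaka: Tanaka wins 15–8.
Hoang–Ahmed: Ahmed 15–8.
Hoang vs Singh: Singh, 14–9.
Hoang vs Chen: Chen, 20–3.
Tanaka vs Ahmed: Tanaka is ranked higher on 3 ballots, Ahmed on 20. Ahmed wins 20–3.
Tanaka vs Singh: Singh wins 16–7.
Tanaka vs Chen: Chen, 23–0.
Ahmed vs Singh: 5+4 = 9 for Ahmed, 14 for Singh — Singh by 14–9.
Ahmed vs Chen: 0 to 23, Chen.
Singh vs Chen: Chen, 14–9.
Chen defeats every rival head-to-head and is the Condorcet winner.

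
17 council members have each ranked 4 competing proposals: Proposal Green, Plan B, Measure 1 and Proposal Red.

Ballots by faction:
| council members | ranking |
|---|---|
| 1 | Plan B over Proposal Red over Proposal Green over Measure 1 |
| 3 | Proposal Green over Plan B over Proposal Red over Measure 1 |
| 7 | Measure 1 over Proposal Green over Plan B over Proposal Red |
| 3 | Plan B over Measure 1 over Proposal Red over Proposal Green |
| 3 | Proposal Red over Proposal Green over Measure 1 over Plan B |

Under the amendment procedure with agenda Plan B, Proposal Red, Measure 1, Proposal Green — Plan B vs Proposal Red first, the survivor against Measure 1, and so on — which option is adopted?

Round 1: Plan B vs Proposal Red — 14–3, Plan B advances.
Round 2: Plan B vs Measure 1 — 7–10, Measure 1 advances.
Round 3: Measure 1 vs Proposal Green — 10–7, Measure 1 advances.
The agenda winner is Measure 1.

Measure 1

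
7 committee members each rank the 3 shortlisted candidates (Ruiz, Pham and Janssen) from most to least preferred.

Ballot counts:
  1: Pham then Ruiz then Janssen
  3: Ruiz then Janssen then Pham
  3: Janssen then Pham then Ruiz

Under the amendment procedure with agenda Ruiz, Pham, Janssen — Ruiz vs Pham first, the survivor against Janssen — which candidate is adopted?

Janssen

Round 1: Ruiz vs Pham — 3–4, Pham advances.
Round 2: Pham vs Janssen — 1–6, Janssen advances.
The agenda winner is Janssen.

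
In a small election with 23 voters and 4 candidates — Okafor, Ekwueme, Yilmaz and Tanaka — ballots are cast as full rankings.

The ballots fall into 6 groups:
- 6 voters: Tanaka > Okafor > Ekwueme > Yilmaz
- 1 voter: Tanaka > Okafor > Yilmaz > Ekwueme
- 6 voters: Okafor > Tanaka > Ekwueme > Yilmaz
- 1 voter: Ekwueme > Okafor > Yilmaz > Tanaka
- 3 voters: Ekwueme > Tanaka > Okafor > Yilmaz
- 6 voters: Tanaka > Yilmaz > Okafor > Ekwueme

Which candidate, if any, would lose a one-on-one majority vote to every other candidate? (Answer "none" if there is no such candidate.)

Head-to-head results (23 voters):
Okafor–Ekwueme: Okafor 19–4.
Okafor vs Yilmaz: Okafor wins 17–6.
Okafor vs Tanaka: Okafor preferred on 6+1 = 7 ballots; Tanaka wins 16–7.
Ekwueme vs Yilmaz: Ekwueme, 16–7.
Ekwueme vs Tanaka: 1+3 = 4 for Ekwueme, 19 for Tanaka — Tanaka by 19–4.
Yilmaz vs Tanaka: Yilmaz preferred on 1 ballot; Tanaka wins 22–1.
Yilmaz loses to every other candidate — it is the Condorcet loser.

Yilmaz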